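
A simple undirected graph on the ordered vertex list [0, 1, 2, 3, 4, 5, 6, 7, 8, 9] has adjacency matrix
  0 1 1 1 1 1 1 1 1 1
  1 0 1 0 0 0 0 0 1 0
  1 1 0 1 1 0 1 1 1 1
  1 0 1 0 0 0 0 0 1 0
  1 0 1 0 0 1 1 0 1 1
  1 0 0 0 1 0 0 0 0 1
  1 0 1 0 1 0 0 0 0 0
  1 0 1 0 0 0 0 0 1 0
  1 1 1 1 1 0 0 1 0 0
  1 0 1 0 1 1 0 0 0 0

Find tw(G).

3

A width-3 tree decomposition is:
Bags: B1 = {0, 2, 4, 8}  B2 = {0, 2, 4, 9}  B3 = {0, 2, 3, 8}  B4 = {0, 2, 7, 8}  B5 = {0, 1, 2, 8}  B6 = {0, 4, 5, 9}  B7 = {0, 2, 4, 6}
Tree: B1–B2, B1–B3, B3–B4, B1–B5, B2–B6, B2–B7
Each bag holds 4 vertices, so the decomposition has width 3, which upper-bounds the treewidth. Conversely, {0, 1, 2, 8} is a clique of size 4, and the vertices of any clique must share a bag in every tree decomposition; so some bag has ≥ 4 vertices and tw(G) ≥ 3. Hence tw(G) = 3 exactly.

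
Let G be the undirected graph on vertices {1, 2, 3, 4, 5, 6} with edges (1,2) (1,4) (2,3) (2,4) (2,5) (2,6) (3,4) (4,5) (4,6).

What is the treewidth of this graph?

2

A width-2 tree decomposition is:
Bags: B1 = {2, 4, 5}  B2 = {2, 4, 6}  B3 = {2, 3, 4}  B4 = {1, 2, 4}
Tree: B1–B2, B2–B3, B2–B4
The largest bag has 3 vertices, giving width 2; this decomposition certifies tw(G) ≤ 2. On the other hand G contains the 3-clique {1, 2, 4}. A clique must lie in a single bag of any decomposition, so no decomposition can have width below 2. Therefore the treewidth is 2.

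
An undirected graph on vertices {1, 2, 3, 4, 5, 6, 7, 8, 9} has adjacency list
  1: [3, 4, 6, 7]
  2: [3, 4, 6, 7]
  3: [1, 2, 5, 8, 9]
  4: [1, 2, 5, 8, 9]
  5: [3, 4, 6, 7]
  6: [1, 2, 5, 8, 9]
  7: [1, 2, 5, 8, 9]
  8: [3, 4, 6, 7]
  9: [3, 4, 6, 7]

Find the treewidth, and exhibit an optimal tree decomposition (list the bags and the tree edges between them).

Treewidth 4.
Bags: B1 = {2, 3, 4, 6, 7}  B2 = {3, 4, 6, 7, 9}  B3 = {3, 4, 6, 7, 8}  B4 = {1, 3, 4, 6, 7}  B5 = {3, 4, 5, 6, 7}
Tree: B1–B2, B2–B3, B3–B4, B4–B5

The largest bag has 5 vertices, giving width 4; this decomposition certifies tw(G) ≤ 4. For the lower bound: the 5 vertex sets {2,3}, {6,9}, {7,8}, {4}, {1} are disjoint, each induces a connected subgraph, and every pair is joined by at least one edge of G. Contracting each set to a single vertex therefore yields K_{5} as a minor, and since treewidth is minor-monotone, tw(G) ≥ tw(K_{5}) = 4. Therefore the treewidth is 4.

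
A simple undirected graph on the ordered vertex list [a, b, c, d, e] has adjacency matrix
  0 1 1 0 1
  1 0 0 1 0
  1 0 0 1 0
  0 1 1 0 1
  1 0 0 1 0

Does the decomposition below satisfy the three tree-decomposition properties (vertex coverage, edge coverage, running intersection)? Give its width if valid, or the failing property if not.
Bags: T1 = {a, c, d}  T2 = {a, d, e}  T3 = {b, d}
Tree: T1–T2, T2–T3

No — edge (a,b) lies in no bag.

A tree decomposition must satisfy three properties: every vertex lies in some bag; for every edge, both endpoints lie together in some bag; and for every vertex, the bags containing it form a connected subtree. Here edge (a,b) lies in no bag, so the decomposition is invalid.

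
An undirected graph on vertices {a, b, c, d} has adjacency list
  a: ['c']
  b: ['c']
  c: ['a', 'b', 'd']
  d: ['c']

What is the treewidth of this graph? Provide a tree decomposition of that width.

Treewidth 1.
Bags: B1 = {a, c}  B2 = {c, d}  B3 = {b, c}
Tree: B1–B2, B1–B3

The largest bag has 2 vertices, giving width 1; this decomposition certifies tw(G) ≤ 1. Any graph with an edge has treewidth ≥ 1, and G has the edge a–c. Hence tw(G) = 1 exactly.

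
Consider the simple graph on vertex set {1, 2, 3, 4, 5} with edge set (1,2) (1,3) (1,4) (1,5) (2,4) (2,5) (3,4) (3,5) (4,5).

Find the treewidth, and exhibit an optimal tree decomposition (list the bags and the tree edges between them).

Each bag holds 4 vertices, so the decomposition has width 3, which upper-bounds the treewidth. For the lower bound, the 4 vertices {1, 2, 4, 5} are pairwise adjacent, and any tree decomposition puts a clique entirely inside one bag — forcing width ≥ 3. Combining the bounds, tw(G) = 3.

Treewidth 3.
Bags: B1 = {1, 3, 4, 5}  B2 = {1, 2, 4, 5}
Tree: B1–B2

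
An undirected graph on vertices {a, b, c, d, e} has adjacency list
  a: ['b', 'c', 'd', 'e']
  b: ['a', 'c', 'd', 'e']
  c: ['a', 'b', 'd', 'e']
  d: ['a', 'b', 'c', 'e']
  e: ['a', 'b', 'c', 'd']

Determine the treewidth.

A width-4 tree decomposition is:
Bags: B1 = {a, b, c, d, e}
Tree: (single bag)
A single bag containing all 5 vertices is trivially a valid decomposition of width 4. For the lower bound, the 5 vertices {a, b, c, d, e} are pairwise adjacent, and any tree decomposition puts a clique entirely inside one bag — forcing width ≥ 4. The upper and lower bounds meet at 4, so that is the treewidth.

4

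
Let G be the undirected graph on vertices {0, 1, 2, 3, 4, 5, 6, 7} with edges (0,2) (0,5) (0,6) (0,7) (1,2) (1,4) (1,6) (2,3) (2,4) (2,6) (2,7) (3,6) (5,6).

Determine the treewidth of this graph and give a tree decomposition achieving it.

Treewidth 2.
One such decomposition:
Bags: B1 = {1, 2, 6}  B2 = {0, 2, 6}  B3 = {2, 3, 6}  B4 = {0, 2, 7}  B5 = {0, 5, 6}  B6 = {1, 2, 4}
Tree: B1–B2, B2–B3, B2–B4, B2–B5, B1–B6

The largest bag has 3 vertices, giving width 2; this decomposition certifies tw(G) ≤ 2. For the lower bound, the 3 vertices {1, 2, 4} are pairwise adjacent, and any tree decomposition puts a clique entirely inside one bag — forcing width ≥ 2. Therefore the treewidth is 2.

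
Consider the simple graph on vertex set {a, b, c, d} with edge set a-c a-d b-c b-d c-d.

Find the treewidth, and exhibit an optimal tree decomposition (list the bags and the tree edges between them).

Each bag holds 3 vertices, so the decomposition has width 2, which upper-bounds the treewidth. On the other hand G contains the 3-clique {a, c, d}. A clique must lie in a single bag of any decomposition, so no decomposition can have width below 2. Combining the bounds, tw(G) = 2.

Treewidth 2.
One optimal decomposition is:
Bags: B1 = {a, c, d}  B2 = {b, c, d}
Tree: B1–B2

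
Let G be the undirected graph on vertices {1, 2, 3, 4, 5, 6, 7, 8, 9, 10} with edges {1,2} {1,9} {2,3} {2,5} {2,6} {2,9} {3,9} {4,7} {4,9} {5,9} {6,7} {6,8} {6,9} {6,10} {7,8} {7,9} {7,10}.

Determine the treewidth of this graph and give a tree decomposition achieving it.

Treewidth 2.
Bags: B1 = {2, 5, 9}  B2 = {2, 6, 9}  B3 = {6, 7, 9}  B4 = {4, 7, 9}  B5 = {6, 7, 10}  B6 = {1, 2, 9}  B7 = {6, 7, 8}  B8 = {2, 3, 9}
Tree: B1–B2, B2–B3, B3–B4, B3–B5, B2–B6, B5–B7, B2–B8

The largest bag has 3 vertices, giving width 2; this decomposition certifies tw(G) ≤ 2. On the other hand G contains the 3-clique {6, 7, 8}. A clique must lie in a single bag of any decomposition, so no decomposition can have width below 2. Hence tw(G) = 2 exactly.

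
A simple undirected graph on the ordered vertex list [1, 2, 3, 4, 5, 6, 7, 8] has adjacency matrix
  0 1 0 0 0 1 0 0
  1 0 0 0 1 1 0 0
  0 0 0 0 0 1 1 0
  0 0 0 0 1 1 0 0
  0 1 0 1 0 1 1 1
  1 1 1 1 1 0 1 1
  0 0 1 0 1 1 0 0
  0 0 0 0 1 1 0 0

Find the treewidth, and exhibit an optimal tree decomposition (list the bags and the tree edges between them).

Treewidth 2.
Bags: B1 = {4, 5, 6}  B2 = {2, 5, 6}  B3 = {5, 6, 7}  B4 = {5, 6, 8}  B5 = {3, 6, 7}  B6 = {1, 2, 6}
Tree: B1–B2, B2–B3, B3–B4, B3–B5, B2–B6

Each bag holds 3 vertices, so the decomposition has width 2, which upper-bounds the treewidth. On the other hand G contains the 3-clique {1, 2, 6}. A clique must lie in a single bag of any decomposition, so no decomposition can have width below 2. Hence tw(G) = 2 exactly.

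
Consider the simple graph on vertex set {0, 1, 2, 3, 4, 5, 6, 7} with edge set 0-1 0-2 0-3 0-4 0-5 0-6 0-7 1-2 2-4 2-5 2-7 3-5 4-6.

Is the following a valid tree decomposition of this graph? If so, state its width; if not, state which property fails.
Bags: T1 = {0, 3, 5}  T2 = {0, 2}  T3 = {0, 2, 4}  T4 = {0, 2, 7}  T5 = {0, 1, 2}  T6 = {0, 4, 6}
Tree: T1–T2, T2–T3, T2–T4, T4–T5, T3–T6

No — edge (5,2) lies in no bag.

A tree decomposition must satisfy three properties: every vertex lies in some bag; for every edge, both endpoints lie together in some bag; and for every vertex, the bags containing it form a connected subtree. Here edge (5,2) lies in no bag, so the decomposition is invalid.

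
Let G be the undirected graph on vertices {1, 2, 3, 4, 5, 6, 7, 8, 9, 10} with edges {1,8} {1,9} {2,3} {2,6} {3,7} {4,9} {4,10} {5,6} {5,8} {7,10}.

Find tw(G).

2

A width-2 tree decomposition is:
Bags: B1 = {1, 4, 9}  B2 = {1, 4, 10}  B3 = {1, 7, 10}  B4 = {1, 3, 7}  B5 = {1, 2, 3}  B6 = {1, 2, 6}  B7 = {1, 5, 6}  B8 = {1, 5, 8}
Tree: B1–B2, B2–B3, B3–B4, B4–B5, B5–B6, B6–B7, B7–B8
The largest bag has 3 vertices, giving width 2; this decomposition certifies tw(G) ≤ 2. The edges 1–9–4–10–7–3–2–6–5–8–1 form a cycle, so G is not a tree and its treewidth is at least 2. Combining the bounds, tw(G) = 2.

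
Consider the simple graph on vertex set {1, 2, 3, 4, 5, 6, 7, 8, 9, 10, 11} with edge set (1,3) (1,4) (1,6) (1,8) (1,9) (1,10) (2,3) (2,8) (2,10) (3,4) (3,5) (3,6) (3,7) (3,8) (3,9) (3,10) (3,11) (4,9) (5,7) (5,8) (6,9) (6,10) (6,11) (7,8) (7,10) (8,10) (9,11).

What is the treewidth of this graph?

3

A width-3 tree decomposition is:
Bags: B1 = {1, 3, 8, 10}  B2 = {1, 3, 6, 10}  B3 = {1, 3, 6, 9}  B4 = {2, 3, 8, 10}  B5 = {3, 7, 8, 10}  B6 = {3, 5, 7, 8}  B7 = {1, 3, 4, 9}  B8 = {3, 6, 9, 11}
Tree: B1–B2, B2–B3, B1–B4, B1–B5, B5–B6, B3–B7, B3–B8
Every bag has size at most 4, so the width is 4 − 1 = 3 and tw(G) ≤ 3. Conversely, {1, 3, 8, 10} is a clique of size 4, and the vertices of any clique must share a bag in every tree decomposition; so some bag has ≥ 4 vertices and tw(G) ≥ 3. Therefore the treewidth is 3.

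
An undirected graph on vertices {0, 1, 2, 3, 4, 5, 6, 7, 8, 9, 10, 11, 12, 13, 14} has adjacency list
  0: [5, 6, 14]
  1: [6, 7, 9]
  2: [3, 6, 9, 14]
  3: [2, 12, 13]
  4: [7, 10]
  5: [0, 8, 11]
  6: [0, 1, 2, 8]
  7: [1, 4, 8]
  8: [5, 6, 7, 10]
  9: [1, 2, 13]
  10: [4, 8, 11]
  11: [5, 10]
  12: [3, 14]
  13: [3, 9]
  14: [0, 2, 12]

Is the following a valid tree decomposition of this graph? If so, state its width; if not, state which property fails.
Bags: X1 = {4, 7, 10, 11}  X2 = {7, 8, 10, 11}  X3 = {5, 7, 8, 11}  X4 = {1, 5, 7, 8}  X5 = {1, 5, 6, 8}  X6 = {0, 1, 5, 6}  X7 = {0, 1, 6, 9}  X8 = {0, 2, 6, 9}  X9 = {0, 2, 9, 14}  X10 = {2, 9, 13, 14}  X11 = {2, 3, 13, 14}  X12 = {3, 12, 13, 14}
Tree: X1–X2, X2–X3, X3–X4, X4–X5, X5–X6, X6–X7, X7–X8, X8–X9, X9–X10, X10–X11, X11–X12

Checking the three conditions: (i) the bags cover all of {0, 1, 2, 3, 4, 5, 6, 7, 8, 9, 10, 11, 12, 13, 14}; (ii) for each edge, some bag contains both endpoints; (iii) the bags containing any fixed vertex form a subtree. All hold, so the decomposition is valid with width 4 − 1 = 3.

Yes; width 3.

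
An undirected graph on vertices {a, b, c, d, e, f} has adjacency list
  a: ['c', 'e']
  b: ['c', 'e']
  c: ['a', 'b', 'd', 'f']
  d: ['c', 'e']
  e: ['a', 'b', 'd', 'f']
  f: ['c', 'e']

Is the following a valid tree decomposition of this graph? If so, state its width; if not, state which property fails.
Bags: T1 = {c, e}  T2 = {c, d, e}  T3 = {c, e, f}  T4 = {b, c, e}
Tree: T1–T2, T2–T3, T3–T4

A tree decomposition must satisfy three properties: every vertex lies in some bag; for every edge, both endpoints lie together in some bag; and for every vertex, the bags containing it form a connected subtree. Here vertex a appears in no bag, so the decomposition is invalid.

No — vertex a appears in no bag.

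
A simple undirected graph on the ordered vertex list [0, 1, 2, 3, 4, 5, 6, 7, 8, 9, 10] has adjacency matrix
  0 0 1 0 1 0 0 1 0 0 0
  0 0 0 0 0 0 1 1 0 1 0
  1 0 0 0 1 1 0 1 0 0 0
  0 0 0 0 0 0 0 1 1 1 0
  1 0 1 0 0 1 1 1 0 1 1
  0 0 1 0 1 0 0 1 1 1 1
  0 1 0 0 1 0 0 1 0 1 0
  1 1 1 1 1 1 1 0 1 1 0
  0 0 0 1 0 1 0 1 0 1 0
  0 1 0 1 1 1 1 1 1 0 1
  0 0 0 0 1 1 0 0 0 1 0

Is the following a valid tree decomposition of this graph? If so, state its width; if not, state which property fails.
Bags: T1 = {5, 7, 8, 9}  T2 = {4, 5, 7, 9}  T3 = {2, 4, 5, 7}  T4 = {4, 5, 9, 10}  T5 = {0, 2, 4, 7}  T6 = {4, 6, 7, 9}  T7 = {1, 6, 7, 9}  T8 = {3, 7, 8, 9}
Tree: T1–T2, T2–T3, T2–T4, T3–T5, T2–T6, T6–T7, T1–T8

Yes; width 3.

Every vertex of G appears in some bag (union = {0, 1, 2, 3, 4, 5, 6, 7, 8, 9, 10}); every edge is covered by a bag; and for each vertex v the set of bags containing v is connected in the bag tree. The decomposition is therefore valid. The largest bag has 4 vertices, so the width is 3.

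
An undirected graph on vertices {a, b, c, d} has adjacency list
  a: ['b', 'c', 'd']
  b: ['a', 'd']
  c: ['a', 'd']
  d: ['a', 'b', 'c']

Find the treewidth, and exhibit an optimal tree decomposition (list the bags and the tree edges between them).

Treewidth 2.
One optimal decomposition is:
Bags: B1 = {a, c, d}  B2 = {a, b, d}
Tree: B1–B2

Every bag has size at most 3, so the width is 3 − 1 = 2 and tw(G) ≤ 2. On the other hand G contains the 3-clique {a, c, d}. A clique must lie in a single bag of any decomposition, so no decomposition can have width below 2. Therefore the treewidth is 2.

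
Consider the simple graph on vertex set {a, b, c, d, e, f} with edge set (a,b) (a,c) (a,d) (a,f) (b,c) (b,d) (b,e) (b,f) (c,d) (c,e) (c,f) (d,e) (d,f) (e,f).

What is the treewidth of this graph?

A width-4 tree decomposition is:
Bags: B1 = {b, c, d, e, f}  B2 = {a, b, c, d, f}
Tree: B1–B2
The largest bag has 5 vertices, giving width 4; this decomposition certifies tw(G) ≤ 4. Conversely, {b, c, d, e, f} is a clique of size 5, and the vertices of any clique must share a bag in every tree decomposition; so some bag has ≥ 5 vertices and tw(G) ≥ 4. The upper and lower bounds meet at 4, so that is the treewidth.

4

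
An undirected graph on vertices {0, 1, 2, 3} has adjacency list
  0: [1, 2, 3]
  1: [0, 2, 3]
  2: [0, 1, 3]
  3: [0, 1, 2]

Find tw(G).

A width-3 tree decomposition is:
Bags: B1 = {0, 1, 2, 3}
Tree: (single bag)
A single bag containing all 4 vertices is trivially a valid decomposition of width 3. Conversely, {0, 1, 2, 3} is a clique of size 4, and the vertices of any clique must share a bag in every tree decomposition; so some bag has ≥ 4 vertices and tw(G) ≥ 3. Hence tw(G) = 3 exactly.

3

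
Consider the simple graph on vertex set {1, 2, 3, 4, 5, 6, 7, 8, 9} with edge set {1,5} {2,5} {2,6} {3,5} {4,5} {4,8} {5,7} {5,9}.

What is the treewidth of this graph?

A width-1 tree decomposition is:
Bags: B1 = {5, 7}  B2 = {2, 5}  B3 = {5, 9}  B4 = {4, 5}  B5 = {4, 8}  B6 = {1, 5}  B7 = {2, 6}  B8 = {3, 5}
Tree: B1–B2, B2–B3, B2–B4, B4–B5, B4–B6, B2–B7, B1–B8
Every bag has size at most 2, so the width is 2 − 1 = 1 and tw(G) ≤ 1. Any graph with an edge has treewidth ≥ 1, and G has the edge 7–5. Combining the bounds, tw(G) = 1.

1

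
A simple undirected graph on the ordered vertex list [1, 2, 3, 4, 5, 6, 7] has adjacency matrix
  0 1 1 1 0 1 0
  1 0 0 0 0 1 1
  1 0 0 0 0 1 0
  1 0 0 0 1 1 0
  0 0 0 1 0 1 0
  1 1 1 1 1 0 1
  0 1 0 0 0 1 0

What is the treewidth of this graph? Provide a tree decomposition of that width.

Treewidth 2.
Bags: B1 = {1, 4, 6}  B2 = {1, 2, 6}  B3 = {2, 6, 7}  B4 = {1, 3, 6}  B5 = {4, 5, 6}
Tree: B1–B2, B2–B3, B2–B4, B1–B5

The largest bag has 3 vertices, giving width 2; this decomposition certifies tw(G) ≤ 2. On the other hand G contains the 3-clique {1, 2, 6}. A clique must lie in a single bag of any decomposition, so no decomposition can have width below 2. The upper and lower bounds meet at 2, so that is the treewidth.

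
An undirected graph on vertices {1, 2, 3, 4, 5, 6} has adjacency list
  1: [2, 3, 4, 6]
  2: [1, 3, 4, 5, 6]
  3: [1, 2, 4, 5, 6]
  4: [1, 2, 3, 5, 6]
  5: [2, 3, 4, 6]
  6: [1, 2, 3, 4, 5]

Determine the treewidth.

A width-4 tree decomposition is:
Bags: B1 = {2, 3, 4, 5, 6}  B2 = {1, 2, 3, 4, 6}
Tree: B1–B2
Every bag has size at most 5, so the width is 5 − 1 = 4 and tw(G) ≤ 4. Conversely, {1, 2, 3, 4, 6} is a clique of size 5, and the vertices of any clique must share a bag in every tree decomposition; so some bag has ≥ 5 vertices and tw(G) ≥ 4. Combining the bounds, tw(G) = 4.

4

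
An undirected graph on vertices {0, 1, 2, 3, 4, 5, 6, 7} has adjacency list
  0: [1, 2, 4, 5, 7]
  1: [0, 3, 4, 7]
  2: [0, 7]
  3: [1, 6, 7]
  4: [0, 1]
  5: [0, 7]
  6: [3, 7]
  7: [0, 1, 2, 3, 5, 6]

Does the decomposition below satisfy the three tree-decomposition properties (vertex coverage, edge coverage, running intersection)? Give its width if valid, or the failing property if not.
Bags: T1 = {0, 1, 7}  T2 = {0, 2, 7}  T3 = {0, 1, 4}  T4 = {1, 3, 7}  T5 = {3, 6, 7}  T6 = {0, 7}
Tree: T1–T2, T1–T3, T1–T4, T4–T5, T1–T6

No — vertex 5 appears in no bag.

A tree decomposition must satisfy three properties: every vertex lies in some bag; for every edge, both endpoints lie together in some bag; and for every vertex, the bags containing it form a connected subtree. Here vertex 5 appears in no bag, so the decomposition is invalid.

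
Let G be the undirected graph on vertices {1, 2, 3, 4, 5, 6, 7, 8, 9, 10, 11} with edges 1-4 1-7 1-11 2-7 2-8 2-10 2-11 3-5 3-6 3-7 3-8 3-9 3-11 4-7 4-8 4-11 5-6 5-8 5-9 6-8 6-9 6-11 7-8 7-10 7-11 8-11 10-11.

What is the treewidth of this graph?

A width-3 tree decomposition is:
Bags: B1 = {4, 7, 8, 11}  B2 = {3, 7, 8, 11}  B3 = {3, 6, 8, 11}  B4 = {1, 4, 7, 11}  B5 = {3, 5, 6, 8}  B6 = {2, 7, 8, 11}  B7 = {2, 7, 10, 11}  B8 = {3, 5, 6, 9}
Tree: B1–B2, B2–B3, B1–B4, B3–B5, B1–B6, B6–B7, B5–B8
Each bag holds 4 vertices, so the decomposition has width 3, which upper-bounds the treewidth. On the other hand G contains the 4-clique {3, 5, 6, 9}. A clique must lie in a single bag of any decomposition, so no decomposition can have width below 3. The upper and lower bounds meet at 3, so that is the treewidth.

3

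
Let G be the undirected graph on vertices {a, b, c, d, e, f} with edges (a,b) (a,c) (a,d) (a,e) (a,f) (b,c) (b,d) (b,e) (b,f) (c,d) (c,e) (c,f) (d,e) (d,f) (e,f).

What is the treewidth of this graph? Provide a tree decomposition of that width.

Treewidth 5.
Bags: B1 = {a, b, c, d, e, f}
Tree: (single bag)

A single bag containing all 6 vertices is trivially a valid decomposition of width 5. For the lower bound, the 6 vertices {a, b, c, d, e, f} are pairwise adjacent, and any tree decomposition puts a clique entirely inside one bag — forcing width ≥ 5. Combining the bounds, tw(G) = 5.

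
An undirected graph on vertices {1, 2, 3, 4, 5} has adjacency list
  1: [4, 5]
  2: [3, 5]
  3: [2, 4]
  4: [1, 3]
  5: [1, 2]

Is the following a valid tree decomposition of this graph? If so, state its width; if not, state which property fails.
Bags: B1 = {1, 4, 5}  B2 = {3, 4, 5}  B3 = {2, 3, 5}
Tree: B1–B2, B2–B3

Yes; width 2.

Vertex coverage: the bags together contain {1, 2, 3, 4, 5}, the full vertex set. Edge coverage: each edge of G has both endpoints in at least one bag. Running intersection: for every vertex, the bags containing it form a connected subtree. All three properties hold, so this is a valid tree decomposition of width max|bag| − 1 = 2, and hence tw(G) ≤ 2.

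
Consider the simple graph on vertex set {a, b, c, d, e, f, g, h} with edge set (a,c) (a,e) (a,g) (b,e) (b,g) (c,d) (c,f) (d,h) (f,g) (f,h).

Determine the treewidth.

2

A width-2 tree decomposition is:
Bags: B1 = {a, b, e}  B2 = {a, b, g}  B3 = {a, c, g}  B4 = {c, f, g}  B5 = {c, d, f}  B6 = {d, f, h}
Tree: B1–B2, B2–B3, B3–B4, B4–B5, B5–B6
Every bag has size at most 3, so the width is 3 − 1 = 2 and tw(G) ≤ 2. The edges e–b–g–a–e form a cycle, so G is not a tree and its treewidth is at least 2. The upper and lower bounds meet at 2, so that is the treewidth.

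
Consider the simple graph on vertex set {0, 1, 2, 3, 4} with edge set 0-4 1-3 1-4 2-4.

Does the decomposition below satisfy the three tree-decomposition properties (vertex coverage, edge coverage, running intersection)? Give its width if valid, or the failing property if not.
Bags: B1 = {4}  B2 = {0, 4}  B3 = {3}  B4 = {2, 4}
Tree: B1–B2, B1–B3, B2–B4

A tree decomposition must satisfy three properties: every vertex lies in some bag; for every edge, both endpoints lie together in some bag; and for every vertex, the bags containing it form a connected subtree. Here vertex 1 appears in no bag, so the decomposition is invalid.

No — vertex 1 appears in no bag.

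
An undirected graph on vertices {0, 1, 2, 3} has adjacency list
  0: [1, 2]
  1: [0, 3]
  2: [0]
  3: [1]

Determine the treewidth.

1

A width-1 tree decomposition is:
Bags: B1 = {0, 2}  B2 = {0, 1}  B3 = {1, 3}
Tree: B1–B2, B2–B3
Every bag has size at most 2, so the width is 2 − 1 = 1 and tw(G) ≤ 1. G has an edge, so its treewidth is at least 1. Combining the bounds, tw(G) = 1.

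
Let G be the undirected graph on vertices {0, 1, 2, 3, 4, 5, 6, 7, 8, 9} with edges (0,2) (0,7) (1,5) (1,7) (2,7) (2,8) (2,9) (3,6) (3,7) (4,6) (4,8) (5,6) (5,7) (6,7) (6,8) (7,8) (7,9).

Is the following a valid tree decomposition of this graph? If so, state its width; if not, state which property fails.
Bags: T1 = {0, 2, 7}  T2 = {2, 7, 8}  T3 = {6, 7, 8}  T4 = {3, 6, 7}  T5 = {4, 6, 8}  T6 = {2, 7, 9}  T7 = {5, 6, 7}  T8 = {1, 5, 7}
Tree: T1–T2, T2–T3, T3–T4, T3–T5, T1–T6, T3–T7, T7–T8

Yes; width 2.

Vertex coverage: the bags together contain {0, 1, 2, 3, 4, 5, 6, 7, 8, 9}, the full vertex set. Edge coverage: each edge of G has both endpoints in at least one bag. Running intersection: for every vertex, the bags containing it form a connected subtree. All three properties hold, so this is a valid tree decomposition of width max|bag| − 1 = 2, and hence tw(G) ≤ 2.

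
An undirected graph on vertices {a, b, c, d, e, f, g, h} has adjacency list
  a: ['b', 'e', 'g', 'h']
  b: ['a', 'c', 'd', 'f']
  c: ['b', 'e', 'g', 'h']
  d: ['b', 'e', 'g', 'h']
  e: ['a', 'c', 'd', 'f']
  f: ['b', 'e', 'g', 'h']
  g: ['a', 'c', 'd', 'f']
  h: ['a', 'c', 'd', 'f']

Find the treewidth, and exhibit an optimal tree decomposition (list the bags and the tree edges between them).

Treewidth 4.
One optimal decomposition is:
Bags: B1 = {a, b, c, d, f}  B2 = {a, c, d, f, g}  B3 = {a, c, d, f, h}  B4 = {a, c, d, e, f}
Tree: B1–B2, B2–B3, B3–B4

Every bag has size at most 5, so the width is 5 − 1 = 4 and tw(G) ≤ 4. For the lower bound: the 5 vertex sets {b,f}, {d,g}, {c,h}, {a}, {e} are disjoint, each induces a connected subgraph, and every pair is joined by at least one edge of G. Contracting each set to a single vertex therefore yields K_{5} as a minor, and since treewidth is minor-monotone, tw(G) ≥ tw(K_{5}) = 4. Hence tw(G) = 4 exactly.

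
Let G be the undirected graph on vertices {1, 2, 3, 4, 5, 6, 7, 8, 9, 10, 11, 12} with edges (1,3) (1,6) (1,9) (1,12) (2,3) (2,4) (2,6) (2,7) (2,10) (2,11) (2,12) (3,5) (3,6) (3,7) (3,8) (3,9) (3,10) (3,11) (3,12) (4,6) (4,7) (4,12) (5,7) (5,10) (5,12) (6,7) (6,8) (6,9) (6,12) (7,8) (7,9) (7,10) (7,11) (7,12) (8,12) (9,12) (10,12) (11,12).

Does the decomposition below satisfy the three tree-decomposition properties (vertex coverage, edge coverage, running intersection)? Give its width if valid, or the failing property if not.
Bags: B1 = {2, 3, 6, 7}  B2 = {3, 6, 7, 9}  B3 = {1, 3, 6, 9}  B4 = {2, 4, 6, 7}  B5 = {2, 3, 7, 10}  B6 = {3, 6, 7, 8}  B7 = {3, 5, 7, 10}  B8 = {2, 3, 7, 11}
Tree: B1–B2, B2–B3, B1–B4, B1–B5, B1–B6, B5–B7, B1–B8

A tree decomposition must satisfy three properties: every vertex lies in some bag; for every edge, both endpoints lie together in some bag; and for every vertex, the bags containing it form a connected subtree. Here vertex 12 appears in no bag, so the decomposition is invalid.

No — vertex 12 appears in no bag.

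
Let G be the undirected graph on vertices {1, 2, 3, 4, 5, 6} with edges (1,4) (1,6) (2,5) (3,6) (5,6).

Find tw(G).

A width-1 tree decomposition is:
Bags: B1 = {3, 6}  B2 = {5, 6}  B3 = {1, 6}  B4 = {2, 5}  B5 = {1, 4}
Tree: B1–B2, B1–B3, B2–B4, B3–B5
Each bag holds 2 vertices, so the decomposition has width 1, which upper-bounds the treewidth. G has an edge, so its treewidth is at least 1. Hence tw(G) = 1 exactly.

1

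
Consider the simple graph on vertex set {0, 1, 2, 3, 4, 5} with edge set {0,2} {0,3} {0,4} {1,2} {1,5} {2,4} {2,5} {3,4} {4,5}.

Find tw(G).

2

A width-2 tree decomposition is:
Bags: B1 = {1, 2, 5}  B2 = {2, 4, 5}  B3 = {0, 2, 4}  B4 = {0, 3, 4}
Tree: B1–B2, B2–B3, B3–B4
Each bag holds 3 vertices, so the decomposition has width 2, which upper-bounds the treewidth. Conversely, {1, 2, 5} is a clique of size 3, and the vertices of any clique must share a bag in every tree decomposition; so some bag has ≥ 3 vertices and tw(G) ≥ 2. Hence tw(G) = 2 exactly.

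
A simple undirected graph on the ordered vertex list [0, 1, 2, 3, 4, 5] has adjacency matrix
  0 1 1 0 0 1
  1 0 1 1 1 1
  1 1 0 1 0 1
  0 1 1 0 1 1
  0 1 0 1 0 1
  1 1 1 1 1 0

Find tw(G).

A width-3 tree decomposition is:
Bags: B1 = {1, 2, 3, 5}  B2 = {1, 3, 4, 5}  B3 = {0, 1, 2, 5}
Tree: B1–B2, B1–B3
Each bag holds 4 vertices, so the decomposition has width 3, which upper-bounds the treewidth. For the lower bound, the 4 vertices {0, 1, 2, 5} are pairwise adjacent, and any tree decomposition puts a clique entirely inside one bag — forcing width ≥ 3. Hence tw(G) = 3 exactly.

3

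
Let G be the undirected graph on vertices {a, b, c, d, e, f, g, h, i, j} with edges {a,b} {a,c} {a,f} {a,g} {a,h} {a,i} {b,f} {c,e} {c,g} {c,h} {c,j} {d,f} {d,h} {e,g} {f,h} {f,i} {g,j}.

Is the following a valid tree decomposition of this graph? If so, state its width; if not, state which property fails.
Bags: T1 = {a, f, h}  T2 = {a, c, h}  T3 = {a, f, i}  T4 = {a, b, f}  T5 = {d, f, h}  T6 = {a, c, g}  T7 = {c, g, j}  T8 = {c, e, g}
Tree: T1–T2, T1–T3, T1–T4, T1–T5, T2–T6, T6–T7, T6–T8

Every vertex of G appears in some bag (union = {a, b, c, d, e, f, g, h, i, j}); every edge is covered by a bag; and for each vertex v the set of bags containing v is connected in the bag tree. The decomposition is therefore valid. The largest bag has 3 vertices, so the width is 2.

Yes; width 2.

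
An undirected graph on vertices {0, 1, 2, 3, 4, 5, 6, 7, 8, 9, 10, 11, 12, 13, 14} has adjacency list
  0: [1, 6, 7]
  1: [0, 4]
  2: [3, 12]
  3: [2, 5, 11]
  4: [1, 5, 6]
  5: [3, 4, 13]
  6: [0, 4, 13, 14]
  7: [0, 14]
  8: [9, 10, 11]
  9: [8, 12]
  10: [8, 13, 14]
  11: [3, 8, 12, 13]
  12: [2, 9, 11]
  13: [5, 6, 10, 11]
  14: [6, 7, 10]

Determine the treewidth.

A width-3 tree decomposition is:
Bags: B1 = {0, 1, 7, 14}  B2 = {0, 1, 6, 14}  B3 = {1, 4, 6, 14}  B4 = {4, 6, 10, 14}  B5 = {4, 6, 10, 13}  B6 = {4, 5, 10, 13}  B7 = {5, 8, 10, 13}  B8 = {5, 8, 11, 13}  B9 = {3, 5, 8, 11}  B10 = {3, 8, 9, 11}  B11 = {3, 9, 11, 12}  B12 = {2, 3, 9, 12}
Tree: B1–B2, B2–B3, B3–B4, B4–B5, B5–B6, B6–B7, B7–B8, B8–B9, B9–B10, B10–B11, B11–B12
Every bag has size at most 4, so the width is 4 − 1 = 3 and tw(G) ≤ 3. For the lower bound: the 4 vertex sets {0,1,7}, {14}, {6}, {4,5,10,13} are disjoint, each induces a connected subgraph, and every pair is joined by at least one edge of G. Contracting each set to a single vertex therefore yields K_{4} as a minor, and since treewidth is minor-monotone, tw(G) ≥ tw(K_{4}) = 3. The upper and lower bounds meet at 3, so that is the treewidth.

3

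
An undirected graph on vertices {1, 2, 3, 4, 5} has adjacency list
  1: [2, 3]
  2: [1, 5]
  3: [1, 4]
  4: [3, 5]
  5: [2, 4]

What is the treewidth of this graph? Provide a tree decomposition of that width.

The largest bag has 3 vertices, giving width 2; this decomposition certifies tw(G) ≤ 2. For the lower bound, G contains the cycle 1–2–5–4–3–1, so G is not a forest; only forests have treewidth ≤ 1, hence tw(G) ≥ 2. The upper and lower bounds meet at 2, so that is the treewidth.

Treewidth 2.
One such decomposition:
Bags: B1 = {1, 2, 5}  B2 = {1, 4, 5}  B3 = {1, 3, 4}
Tree: B1–B2, B2–B3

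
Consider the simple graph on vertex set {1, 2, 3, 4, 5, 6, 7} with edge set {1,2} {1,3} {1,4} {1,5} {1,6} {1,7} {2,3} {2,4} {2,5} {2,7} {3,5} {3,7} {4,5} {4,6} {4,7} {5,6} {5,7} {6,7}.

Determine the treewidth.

4

A width-4 tree decomposition is:
Bags: B1 = {1, 2, 4, 5, 7}  B2 = {1, 2, 3, 5, 7}  B3 = {1, 4, 5, 6, 7}
Tree: B1–B2, B1–B3
The largest bag has 5 vertices, giving width 4; this decomposition certifies tw(G) ≤ 4. Conversely, {1, 2, 3, 5, 7} is a clique of size 5, and the vertices of any clique must share a bag in every tree decomposition; so some bag has ≥ 5 vertices and tw(G) ≥ 4. Therefore the treewidth is 4.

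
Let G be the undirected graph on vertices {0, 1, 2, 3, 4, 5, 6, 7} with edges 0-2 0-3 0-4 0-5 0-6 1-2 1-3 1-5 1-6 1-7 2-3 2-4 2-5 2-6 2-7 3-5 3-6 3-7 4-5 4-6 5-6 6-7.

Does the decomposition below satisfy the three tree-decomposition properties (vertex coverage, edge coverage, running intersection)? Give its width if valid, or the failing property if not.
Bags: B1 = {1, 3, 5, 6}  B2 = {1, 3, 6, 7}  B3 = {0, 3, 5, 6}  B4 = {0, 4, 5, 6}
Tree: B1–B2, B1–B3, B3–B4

A tree decomposition must satisfy three properties: every vertex lies in some bag; for every edge, both endpoints lie together in some bag; and for every vertex, the bags containing it form a connected subtree. Here vertex 2 appears in no bag, so the decomposition is invalid.

No — vertex 2 appears in no bag.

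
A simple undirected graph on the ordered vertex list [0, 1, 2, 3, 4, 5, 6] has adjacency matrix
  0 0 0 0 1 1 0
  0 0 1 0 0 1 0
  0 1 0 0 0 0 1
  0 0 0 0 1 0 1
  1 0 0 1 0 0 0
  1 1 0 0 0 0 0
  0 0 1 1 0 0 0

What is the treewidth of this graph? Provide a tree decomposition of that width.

Treewidth 2.
One such decomposition:
Bags: B1 = {1, 2, 6}  B2 = {1, 5, 6}  B3 = {0, 5, 6}  B4 = {0, 4, 6}  B5 = {3, 4, 6}
Tree: B1–B2, B2–B3, B3–B4, B4–B5

The largest bag has 3 vertices, giving width 2; this decomposition certifies tw(G) ≤ 2. For the lower bound, G contains the cycle 6–2–1–5–0–4–3–6, so G is not a forest; only forests have treewidth ≤ 1, hence tw(G) ≥ 2. Combining the bounds, tw(G) = 2.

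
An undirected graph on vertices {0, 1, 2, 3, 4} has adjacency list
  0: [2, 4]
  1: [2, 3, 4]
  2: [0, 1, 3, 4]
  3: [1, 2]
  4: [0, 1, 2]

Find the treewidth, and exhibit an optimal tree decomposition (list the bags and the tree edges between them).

Each bag holds 3 vertices, so the decomposition has width 2, which upper-bounds the treewidth. Conversely, {0, 2, 4} is a clique of size 3, and the vertices of any clique must share a bag in every tree decomposition; so some bag has ≥ 3 vertices and tw(G) ≥ 2. Hence tw(G) = 2 exactly.

Treewidth 2.
One optimal decomposition is:
Bags: B1 = {0, 2, 4}  B2 = {1, 2, 4}  B3 = {1, 2, 3}
Tree: B1–B2, B2–B3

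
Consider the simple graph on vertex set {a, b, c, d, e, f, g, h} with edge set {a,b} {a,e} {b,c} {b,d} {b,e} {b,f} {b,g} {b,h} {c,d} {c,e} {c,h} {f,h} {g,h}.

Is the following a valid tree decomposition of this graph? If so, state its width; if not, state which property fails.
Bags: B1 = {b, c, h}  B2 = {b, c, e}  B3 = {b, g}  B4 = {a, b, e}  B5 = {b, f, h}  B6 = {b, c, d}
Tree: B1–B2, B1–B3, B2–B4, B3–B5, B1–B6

No — edge (h,g) lies in no bag.

A tree decomposition must satisfy three properties: every vertex lies in some bag; for every edge, both endpoints lie together in some bag; and for every vertex, the bags containing it form a connected subtree. Here edge (h,g) lies in no bag, so the decomposition is invalid.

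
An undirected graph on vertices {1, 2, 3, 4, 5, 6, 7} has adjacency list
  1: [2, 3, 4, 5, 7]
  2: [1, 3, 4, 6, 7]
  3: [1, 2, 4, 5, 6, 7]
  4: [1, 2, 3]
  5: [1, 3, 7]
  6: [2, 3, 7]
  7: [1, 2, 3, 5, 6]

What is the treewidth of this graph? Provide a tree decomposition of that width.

The largest bag has 4 vertices, giving width 3; this decomposition certifies tw(G) ≤ 3. On the other hand G contains the 4-clique {1, 2, 3, 4}. A clique must lie in a single bag of any decomposition, so no decomposition can have width below 3. Combining the bounds, tw(G) = 3.

Treewidth 3.
One optimal decomposition is:
Bags: B1 = {2, 3, 6, 7}  B2 = {1, 2, 3, 7}  B3 = {1, 2, 3, 4}  B4 = {1, 3, 5, 7}
Tree: B1–B2, B2–B3, B2–B4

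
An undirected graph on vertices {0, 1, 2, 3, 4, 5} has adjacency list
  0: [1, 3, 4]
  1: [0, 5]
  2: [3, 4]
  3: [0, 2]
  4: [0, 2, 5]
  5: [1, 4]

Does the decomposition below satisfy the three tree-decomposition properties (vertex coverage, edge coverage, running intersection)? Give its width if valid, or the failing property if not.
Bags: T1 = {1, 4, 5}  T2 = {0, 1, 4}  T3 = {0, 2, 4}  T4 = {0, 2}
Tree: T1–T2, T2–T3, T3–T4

No — vertex 3 appears in no bag.

A tree decomposition must satisfy three properties: every vertex lies in some bag; for every edge, both endpoints lie together in some bag; and for every vertex, the bags containing it form a connected subtree. Here vertex 3 appears in no bag, so the decomposition is invalid.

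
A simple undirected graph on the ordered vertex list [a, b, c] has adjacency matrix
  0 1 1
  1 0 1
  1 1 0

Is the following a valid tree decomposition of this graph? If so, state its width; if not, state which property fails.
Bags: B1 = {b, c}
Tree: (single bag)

A tree decomposition must satisfy three properties: every vertex lies in some bag; for every edge, both endpoints lie together in some bag; and for every vertex, the bags containing it form a connected subtree. Here vertex a appears in no bag, so the decomposition is invalid.

No — vertex a appears in no bag.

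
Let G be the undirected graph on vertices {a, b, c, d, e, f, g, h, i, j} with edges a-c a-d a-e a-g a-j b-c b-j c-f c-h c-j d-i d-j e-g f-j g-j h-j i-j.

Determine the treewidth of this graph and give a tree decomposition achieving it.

Treewidth 2.
Bags: B1 = {a, c, j}  B2 = {a, d, j}  B3 = {a, g, j}  B4 = {d, i, j}  B5 = {c, f, j}  B6 = {a, e, g}  B7 = {b, c, j}  B8 = {c, h, j}
Tree: B1–B2, B1–B3, B2–B4, B1–B5, B3–B6, B1–B7, B7–B8

Each bag holds 3 vertices, so the decomposition has width 2, which upper-bounds the treewidth. On the other hand G contains the 3-clique {a, d, j}. A clique must lie in a single bag of any decomposition, so no decomposition can have width below 2. Therefore the treewidth is 2.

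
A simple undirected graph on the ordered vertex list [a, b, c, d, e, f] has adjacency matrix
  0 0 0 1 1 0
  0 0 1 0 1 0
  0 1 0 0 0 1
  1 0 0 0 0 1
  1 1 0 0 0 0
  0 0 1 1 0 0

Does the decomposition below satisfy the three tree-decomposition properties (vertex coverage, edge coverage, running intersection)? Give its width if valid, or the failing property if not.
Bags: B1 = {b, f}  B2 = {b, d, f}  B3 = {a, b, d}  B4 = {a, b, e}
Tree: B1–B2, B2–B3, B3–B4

A tree decomposition must satisfy three properties: every vertex lies in some bag; for every edge, both endpoints lie together in some bag; and for every vertex, the bags containing it form a connected subtree. Here vertex c appears in no bag, so the decomposition is invalid.

No — vertex c appears in no bag.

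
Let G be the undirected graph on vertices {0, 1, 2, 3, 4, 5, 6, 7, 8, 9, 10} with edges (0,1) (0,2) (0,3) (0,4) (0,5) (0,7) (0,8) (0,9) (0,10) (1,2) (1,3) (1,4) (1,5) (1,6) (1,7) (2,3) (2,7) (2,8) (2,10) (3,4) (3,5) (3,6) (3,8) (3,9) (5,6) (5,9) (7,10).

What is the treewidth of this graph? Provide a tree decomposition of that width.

Treewidth 3.
Bags: B1 = {0, 1, 3, 5}  B2 = {0, 3, 5, 9}  B3 = {0, 1, 2, 3}  B4 = {0, 1, 2, 7}  B5 = {0, 1, 3, 4}  B6 = {0, 2, 3, 8}  B7 = {1, 3, 5, 6}  B8 = {0, 2, 7, 10}
Tree: B1–B2, B1–B3, B3–B4, B3–B5, B3–B6, B1–B7, B4–B8

Each bag holds 4 vertices, so the decomposition has width 3, which upper-bounds the treewidth. For the lower bound, the 4 vertices {0, 2, 7, 10} are pairwise adjacent, and any tree decomposition puts a clique entirely inside one bag — forcing width ≥ 3. Hence tw(G) = 3 exactly.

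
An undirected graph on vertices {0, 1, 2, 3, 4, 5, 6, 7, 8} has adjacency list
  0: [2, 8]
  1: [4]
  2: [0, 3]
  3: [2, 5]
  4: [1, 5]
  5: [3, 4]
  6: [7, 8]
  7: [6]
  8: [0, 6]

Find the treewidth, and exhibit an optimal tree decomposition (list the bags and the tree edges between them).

Treewidth 1.
One optimal decomposition is:
Bags: B1 = {1, 4}  B2 = {4, 5}  B3 = {3, 5}  B4 = {2, 3}  B5 = {0, 2}  B6 = {0, 8}  B7 = {6, 8}  B8 = {6, 7}
Tree: B1–B2, B2–B3, B3–B4, B4–B5, B5–B6, B6–B7, B7–B8

The largest bag has 2 vertices, giving width 1; this decomposition certifies tw(G) ≤ 1. G has an edge, so its treewidth is at least 1. Hence tw(G) = 1 exactly.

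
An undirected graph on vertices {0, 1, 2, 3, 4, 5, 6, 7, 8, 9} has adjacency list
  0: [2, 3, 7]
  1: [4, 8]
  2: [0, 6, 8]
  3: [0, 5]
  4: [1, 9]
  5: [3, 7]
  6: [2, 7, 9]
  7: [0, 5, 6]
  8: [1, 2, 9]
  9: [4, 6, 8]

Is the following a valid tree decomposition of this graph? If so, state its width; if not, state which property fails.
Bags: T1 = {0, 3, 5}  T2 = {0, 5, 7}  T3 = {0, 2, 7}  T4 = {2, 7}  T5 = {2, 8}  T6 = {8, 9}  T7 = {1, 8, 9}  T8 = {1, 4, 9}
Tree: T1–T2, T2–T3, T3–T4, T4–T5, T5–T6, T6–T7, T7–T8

A tree decomposition must satisfy three properties: every vertex lies in some bag; for every edge, both endpoints lie together in some bag; and for every vertex, the bags containing it form a connected subtree. Here vertex 6 appears in no bag, so the decomposition is invalid.

No — vertex 6 appears in no bag.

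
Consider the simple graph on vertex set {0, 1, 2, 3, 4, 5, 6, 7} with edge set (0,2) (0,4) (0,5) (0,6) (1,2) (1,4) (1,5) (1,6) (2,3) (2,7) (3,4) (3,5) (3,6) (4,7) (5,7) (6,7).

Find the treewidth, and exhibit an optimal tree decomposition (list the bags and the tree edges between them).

Every bag has size at most 5, so the width is 5 − 1 = 4 and tw(G) ≤ 4. For the lower bound: the 5 vertex sets {2,3}, {0,4}, {6,7}, {1}, {5} are disjoint, each induces a connected subgraph, and every pair is joined by at least one edge of G. Contracting each set to a single vertex therefore yields K_{5} as a minor, and since treewidth is minor-monotone, tw(G) ≥ tw(K_{5}) = 4. Therefore the treewidth is 4.

Treewidth 4.
One such decomposition:
Bags: B1 = {0, 1, 2, 3, 7}  B2 = {0, 1, 3, 4, 7}  B3 = {0, 1, 3, 6, 7}  B4 = {0, 1, 3, 5, 7}
Tree: B1–B2, B2–B3, B3–B4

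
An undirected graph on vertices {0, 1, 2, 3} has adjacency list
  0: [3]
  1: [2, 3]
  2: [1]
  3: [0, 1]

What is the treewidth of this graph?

1

A width-1 tree decomposition is:
Bags: B1 = {0, 3}  B2 = {1, 3}  B3 = {1, 2}
Tree: B1–B2, B2–B3
Every bag has size at most 2, so the width is 2 − 1 = 1 and tw(G) ≤ 1. Any graph with an edge has treewidth ≥ 1, and G has the edge 0–3. The upper and lower bounds meet at 1, so that is the treewidth.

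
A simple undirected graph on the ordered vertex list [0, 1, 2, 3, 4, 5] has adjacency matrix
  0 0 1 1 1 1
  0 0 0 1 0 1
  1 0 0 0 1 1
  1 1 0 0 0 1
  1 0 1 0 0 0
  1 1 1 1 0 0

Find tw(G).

A width-2 tree decomposition is:
Bags: B1 = {0, 2, 5}  B2 = {0, 3, 5}  B3 = {1, 3, 5}  B4 = {0, 2, 4}
Tree: B1–B2, B2–B3, B1–B4
Each bag holds 3 vertices, so the decomposition has width 2, which upper-bounds the treewidth. For the lower bound, the 3 vertices {0, 2, 4} are pairwise adjacent, and any tree decomposition puts a clique entirely inside one bag — forcing width ≥ 2. Therefore the treewidth is 2.

2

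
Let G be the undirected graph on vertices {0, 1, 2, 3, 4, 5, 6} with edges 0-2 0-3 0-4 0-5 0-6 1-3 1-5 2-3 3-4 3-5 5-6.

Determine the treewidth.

2

A width-2 tree decomposition is:
Bags: B1 = {1, 3, 5}  B2 = {0, 3, 5}  B3 = {0, 5, 6}  B4 = {0, 2, 3}  B5 = {0, 3, 4}
Tree: B1–B2, B2–B3, B2–B4, B4–B5
The largest bag has 3 vertices, giving width 2; this decomposition certifies tw(G) ≤ 2. On the other hand G contains the 3-clique {0, 2, 3}. A clique must lie in a single bag of any decomposition, so no decomposition can have width below 2. Hence tw(G) = 2 exactly.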